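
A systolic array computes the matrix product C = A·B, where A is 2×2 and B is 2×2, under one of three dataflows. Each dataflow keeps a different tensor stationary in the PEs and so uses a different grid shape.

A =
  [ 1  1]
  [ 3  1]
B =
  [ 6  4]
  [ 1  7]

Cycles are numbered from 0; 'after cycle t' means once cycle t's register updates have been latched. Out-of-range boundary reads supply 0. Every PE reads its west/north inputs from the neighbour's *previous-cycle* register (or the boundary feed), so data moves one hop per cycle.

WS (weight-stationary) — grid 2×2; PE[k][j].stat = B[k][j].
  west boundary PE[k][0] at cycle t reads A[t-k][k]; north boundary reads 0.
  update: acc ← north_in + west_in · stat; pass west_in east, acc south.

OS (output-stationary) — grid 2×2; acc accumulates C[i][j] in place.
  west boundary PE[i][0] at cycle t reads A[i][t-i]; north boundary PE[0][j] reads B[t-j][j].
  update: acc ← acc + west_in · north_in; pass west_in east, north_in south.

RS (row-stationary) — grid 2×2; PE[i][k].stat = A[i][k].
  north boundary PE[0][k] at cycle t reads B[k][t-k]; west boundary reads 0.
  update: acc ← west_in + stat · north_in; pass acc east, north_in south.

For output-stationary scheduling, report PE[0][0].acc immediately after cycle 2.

OS on a 2×2 grid — tracing PE[0][0] and its feeders:
  0: (0,0).acc=6  regs=<1,6>
  1: (0,0).acc=7  regs=<1,1>
  2: (0,0).acc=7  regs=<0,0>

PE[0][0].acc = 7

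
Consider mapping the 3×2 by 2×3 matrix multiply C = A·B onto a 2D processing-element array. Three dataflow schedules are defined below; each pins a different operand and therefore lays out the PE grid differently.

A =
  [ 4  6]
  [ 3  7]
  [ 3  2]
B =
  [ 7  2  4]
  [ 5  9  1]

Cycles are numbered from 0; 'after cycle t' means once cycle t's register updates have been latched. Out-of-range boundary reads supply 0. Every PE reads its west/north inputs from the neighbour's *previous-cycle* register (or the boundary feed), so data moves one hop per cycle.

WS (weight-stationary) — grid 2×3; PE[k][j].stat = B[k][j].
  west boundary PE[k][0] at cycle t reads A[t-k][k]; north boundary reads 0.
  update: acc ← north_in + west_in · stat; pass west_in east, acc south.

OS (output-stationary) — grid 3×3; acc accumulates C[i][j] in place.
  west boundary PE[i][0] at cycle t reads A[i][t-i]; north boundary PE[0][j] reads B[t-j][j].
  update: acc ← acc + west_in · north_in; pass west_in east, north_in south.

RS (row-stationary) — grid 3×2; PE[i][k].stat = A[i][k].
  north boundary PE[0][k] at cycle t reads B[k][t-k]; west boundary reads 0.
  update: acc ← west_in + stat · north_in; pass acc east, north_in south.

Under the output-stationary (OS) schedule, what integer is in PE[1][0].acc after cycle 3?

Tracing OS — 3×3 array, target PE[1][0]:
  cycle 0: PE[0][0] → acc 28, east 4, south 7
  cycle 0: PE[1][0] → acc 0, east 0, south 0
  cycle 1: PE[0][0] → acc 58, east 6, south 5
  cycle 1: PE[1][0] → acc 21, east 3, south 7
  cycle 2: PE[0][0] → acc 58, east 0, south 0
  cycle 2: PE[1][0] → acc 56, east 7, south 5
  cycle 3: PE[0][0] → acc 58, east 0, south 0
  cycle 3: PE[1][0] → acc 56, east 0, south 0

PE[1][0].acc = 56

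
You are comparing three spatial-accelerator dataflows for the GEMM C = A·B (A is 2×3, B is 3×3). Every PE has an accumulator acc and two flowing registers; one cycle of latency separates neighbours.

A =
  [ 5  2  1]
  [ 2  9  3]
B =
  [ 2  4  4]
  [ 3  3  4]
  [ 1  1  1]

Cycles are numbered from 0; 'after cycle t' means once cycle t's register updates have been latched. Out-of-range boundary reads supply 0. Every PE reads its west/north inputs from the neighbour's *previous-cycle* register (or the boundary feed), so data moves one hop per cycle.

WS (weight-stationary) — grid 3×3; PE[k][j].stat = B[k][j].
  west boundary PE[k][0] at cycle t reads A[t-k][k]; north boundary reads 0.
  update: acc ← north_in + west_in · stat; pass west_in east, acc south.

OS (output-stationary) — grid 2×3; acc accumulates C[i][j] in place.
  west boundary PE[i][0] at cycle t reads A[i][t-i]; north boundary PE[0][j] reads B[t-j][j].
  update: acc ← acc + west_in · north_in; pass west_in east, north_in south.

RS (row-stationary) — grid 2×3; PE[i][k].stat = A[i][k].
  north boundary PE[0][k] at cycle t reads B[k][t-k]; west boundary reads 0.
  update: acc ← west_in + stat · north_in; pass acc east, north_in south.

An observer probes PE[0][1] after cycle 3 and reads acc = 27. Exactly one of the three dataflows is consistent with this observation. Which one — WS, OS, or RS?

dataflow = OS

WS (3×3 grid), PE[0][1]:
  [0] (0,1) acc=0 (h:0 v:0)
  [1] (0,1) acc=20 (h:5 v:20)
  [2] (0,1) acc=8 (h:2 v:8)
  [3] (0,1) acc=0 (h:0 v:0)
OS (2×3 grid), PE[0][1]:
  [0] (0,1) acc=0 (h:0 v:0)
  [1] (0,1) acc=20 (h:5 v:4)
  [2] (0,1) acc=26 (h:2 v:3)
  [3] (0,1) acc=27 (h:1 v:1)
RS (2×3 grid), PE[0][1]:
  [0] (0,1) acc=0 (h:0 v:0)
  [1] (0,1) acc=16 (h:16 v:3)
  [2] (0,1) acc=26 (h:26 v:3)
  [3] (0,1) acc=28 (h:28 v:4)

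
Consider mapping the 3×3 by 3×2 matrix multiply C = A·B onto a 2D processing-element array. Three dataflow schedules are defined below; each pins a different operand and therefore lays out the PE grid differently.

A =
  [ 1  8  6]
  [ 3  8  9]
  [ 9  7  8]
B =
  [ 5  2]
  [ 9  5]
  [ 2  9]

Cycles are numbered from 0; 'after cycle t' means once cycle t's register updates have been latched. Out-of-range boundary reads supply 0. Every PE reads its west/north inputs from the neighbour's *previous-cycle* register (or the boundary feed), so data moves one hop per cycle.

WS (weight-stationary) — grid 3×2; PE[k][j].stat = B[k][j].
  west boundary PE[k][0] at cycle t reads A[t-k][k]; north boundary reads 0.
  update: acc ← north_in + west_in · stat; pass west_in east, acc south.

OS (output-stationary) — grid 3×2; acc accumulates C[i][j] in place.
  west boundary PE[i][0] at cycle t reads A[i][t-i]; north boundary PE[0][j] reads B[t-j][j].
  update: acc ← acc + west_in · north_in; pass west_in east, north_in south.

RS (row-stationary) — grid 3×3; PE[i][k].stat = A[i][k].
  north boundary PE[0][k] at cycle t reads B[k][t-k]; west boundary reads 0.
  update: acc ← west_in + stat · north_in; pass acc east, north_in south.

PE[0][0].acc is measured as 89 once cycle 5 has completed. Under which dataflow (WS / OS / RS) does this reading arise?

WS [3×2] PE[0][0] across cycles:
  after 0 — PE[0][0] acc=5, pass-E 1, pass-S 5
  after 1 — PE[0][0] acc=15, pass-E 3, pass-S 15
  after 2 — PE[0][0] acc=45, pass-E 9, pass-S 45
  after 3 — PE[0][0] acc=0, pass-E 0, pass-S 0
  after 4 — PE[0][0] acc=0, pass-E 0, pass-S 0
  after 5 — PE[0][0] acc=0, pass-E 0, pass-S 0
OS [3×2] PE[0][0] across cycles:
  after 0 — PE[0][0] acc=5, pass-E 1, pass-S 5
  after 1 — PE[0][0] acc=77, pass-E 8, pass-S 9
  after 2 — PE[0][0] acc=89, pass-E 6, pass-S 2
  after 3 — PE[0][0] acc=89, pass-E 0, pass-S 0
  after 4 — PE[0][0] acc=89, pass-E 0, pass-S 0
  after 5 — PE[0][0] acc=89, pass-E 0, pass-S 0
RS [3×3] PE[0][0] across cycles:
  after 0 — PE[0][0] acc=5, pass-E 5, pass-S 5
  after 1 — PE[0][0] acc=2, pass-E 2, pass-S 2
  after 2 — PE[0][0] acc=0, pass-E 0, pass-S 0
  after 3 — PE[0][0] acc=0, pass-E 0, pass-S 0
  after 4 — PE[0][0] acc=0, pass-E 0, pass-S 0
  after 5 — PE[0][0] acc=0, pass-E 0, pass-S 0

dataflow = OS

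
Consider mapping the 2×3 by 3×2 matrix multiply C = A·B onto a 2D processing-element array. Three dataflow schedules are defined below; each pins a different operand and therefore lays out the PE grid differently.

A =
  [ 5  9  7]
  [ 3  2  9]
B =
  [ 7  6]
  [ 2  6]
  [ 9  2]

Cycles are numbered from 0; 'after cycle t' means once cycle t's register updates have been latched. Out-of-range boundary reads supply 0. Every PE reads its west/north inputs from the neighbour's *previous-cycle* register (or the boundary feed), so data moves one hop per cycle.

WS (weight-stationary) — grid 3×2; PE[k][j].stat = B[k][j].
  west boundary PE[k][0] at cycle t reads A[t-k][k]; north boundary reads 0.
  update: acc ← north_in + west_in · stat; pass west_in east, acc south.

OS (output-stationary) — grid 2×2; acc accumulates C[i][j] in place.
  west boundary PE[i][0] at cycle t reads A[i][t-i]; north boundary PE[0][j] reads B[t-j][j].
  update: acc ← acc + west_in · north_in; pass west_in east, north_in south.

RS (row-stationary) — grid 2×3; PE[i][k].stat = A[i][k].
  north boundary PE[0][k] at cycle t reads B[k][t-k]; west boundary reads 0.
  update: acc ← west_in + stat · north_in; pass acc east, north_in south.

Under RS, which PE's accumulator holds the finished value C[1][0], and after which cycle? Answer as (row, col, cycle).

Under RS, C[1][0] lands at PE[1][2]:
  step 0 · PE1,2: acc=0; fwd→0 fwd↓0
  step 1 · PE1,2: acc=0; fwd→0 fwd↓0
  step 2 · PE1,2: acc=0; fwd→0 fwd↓0
  step 3 · PE1,2: acc=106; fwd→106 fwd↓9

(row, col, cycle) = (1, 2, 3)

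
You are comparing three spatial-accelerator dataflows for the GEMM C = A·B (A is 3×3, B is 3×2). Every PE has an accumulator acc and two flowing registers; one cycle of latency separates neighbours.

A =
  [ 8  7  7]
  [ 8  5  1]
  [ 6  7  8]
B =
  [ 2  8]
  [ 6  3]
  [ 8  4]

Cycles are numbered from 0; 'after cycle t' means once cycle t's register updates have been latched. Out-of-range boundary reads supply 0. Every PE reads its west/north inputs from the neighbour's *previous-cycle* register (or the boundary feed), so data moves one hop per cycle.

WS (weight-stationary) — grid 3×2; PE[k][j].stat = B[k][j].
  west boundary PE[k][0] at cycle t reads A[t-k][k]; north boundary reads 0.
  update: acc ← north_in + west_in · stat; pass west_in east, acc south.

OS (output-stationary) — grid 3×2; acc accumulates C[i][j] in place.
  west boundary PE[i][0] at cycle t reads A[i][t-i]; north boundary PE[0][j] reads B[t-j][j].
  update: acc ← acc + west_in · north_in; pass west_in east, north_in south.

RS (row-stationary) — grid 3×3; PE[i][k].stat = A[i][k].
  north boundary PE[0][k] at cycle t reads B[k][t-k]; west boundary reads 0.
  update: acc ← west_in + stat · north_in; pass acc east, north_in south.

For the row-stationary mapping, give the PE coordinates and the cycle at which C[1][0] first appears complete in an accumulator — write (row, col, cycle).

(row, col, cycle) = (1, 2, 3)

RS — PE[1][2] is where C[1][0] collects:
  @0  [1,2]  acc 0  |  →0  ↓0
  @1  [1,2]  acc 0  |  →0  ↓0
  @2  [1,2]  acc 0  |  →0  ↓0
  @3  [1,2]  acc 54  |  →54  ↓8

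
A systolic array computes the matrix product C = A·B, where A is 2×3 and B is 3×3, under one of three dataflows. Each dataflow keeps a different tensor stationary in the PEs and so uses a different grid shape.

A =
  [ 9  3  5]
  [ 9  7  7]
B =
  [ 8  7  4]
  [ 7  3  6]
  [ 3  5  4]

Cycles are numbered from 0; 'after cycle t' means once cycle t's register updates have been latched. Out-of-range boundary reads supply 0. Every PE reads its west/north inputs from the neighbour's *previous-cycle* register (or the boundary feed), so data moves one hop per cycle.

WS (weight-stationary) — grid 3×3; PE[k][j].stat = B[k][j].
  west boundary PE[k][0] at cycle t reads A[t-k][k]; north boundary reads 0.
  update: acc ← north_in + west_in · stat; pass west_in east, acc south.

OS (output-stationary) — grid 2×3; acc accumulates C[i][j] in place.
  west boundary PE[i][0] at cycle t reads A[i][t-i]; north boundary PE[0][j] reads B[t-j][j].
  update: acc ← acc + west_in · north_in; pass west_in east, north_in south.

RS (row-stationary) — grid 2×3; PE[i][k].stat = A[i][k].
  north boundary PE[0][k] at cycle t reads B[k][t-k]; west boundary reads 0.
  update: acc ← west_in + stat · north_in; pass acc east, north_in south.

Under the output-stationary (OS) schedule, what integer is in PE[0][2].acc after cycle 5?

PE[0][2].acc = 74

Tracing OS — 2×3 array, target PE[0][2]:
  after 0 — PE[0][1] acc=0, pass-E 0, pass-S 0
  after 0 — PE[0][2] acc=0, pass-E 0, pass-S 0
  after 1 — PE[0][1] acc=63, pass-E 9, pass-S 7
  after 1 — PE[0][2] acc=0, pass-E 0, pass-S 0
  after 2 — PE[0][1] acc=72, pass-E 3, pass-S 3
  after 2 — PE[0][2] acc=36, pass-E 9, pass-S 4
  after 3 — PE[0][1] acc=97, pass-E 5, pass-S 5
  after 3 — PE[0][2] acc=54, pass-E 3, pass-S 6
  after 4 — PE[0][1] acc=97, pass-E 0, pass-S 0
  after 4 — PE[0][2] acc=74, pass-E 5, pass-S 4
  after 5 — PE[0][1] acc=97, pass-E 0, pass-S 0
  after 5 — PE[0][2] acc=74, pass-E 0, pass-S 0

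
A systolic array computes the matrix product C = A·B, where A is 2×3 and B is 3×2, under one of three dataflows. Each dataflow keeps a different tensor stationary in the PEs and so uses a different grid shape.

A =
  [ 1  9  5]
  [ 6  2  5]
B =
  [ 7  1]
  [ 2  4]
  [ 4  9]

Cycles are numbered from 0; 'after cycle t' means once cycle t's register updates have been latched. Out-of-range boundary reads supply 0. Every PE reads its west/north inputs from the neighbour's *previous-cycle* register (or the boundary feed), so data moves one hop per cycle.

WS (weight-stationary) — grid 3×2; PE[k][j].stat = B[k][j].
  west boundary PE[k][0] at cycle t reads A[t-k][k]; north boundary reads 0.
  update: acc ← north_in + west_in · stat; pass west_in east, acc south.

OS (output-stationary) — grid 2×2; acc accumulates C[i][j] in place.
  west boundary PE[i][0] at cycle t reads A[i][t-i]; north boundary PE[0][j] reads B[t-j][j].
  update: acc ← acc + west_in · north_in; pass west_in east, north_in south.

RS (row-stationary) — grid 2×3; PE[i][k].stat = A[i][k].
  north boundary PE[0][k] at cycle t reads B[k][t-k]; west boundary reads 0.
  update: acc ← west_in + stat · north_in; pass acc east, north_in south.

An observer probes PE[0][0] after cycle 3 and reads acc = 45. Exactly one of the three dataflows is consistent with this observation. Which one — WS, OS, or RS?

WS [3×2] PE[0][0] across cycles:
  step 0 · PE0,0: acc=7; fwd→1 fwd↓7
  step 1 · PE0,0: acc=42; fwd→6 fwd↓42
  step 2 · PE0,0: acc=0; fwd→0 fwd↓0
  step 3 · PE0,0: acc=0; fwd→0 fwd↓0
OS [2×2] PE[0][0] across cycles:
  step 0 · PE0,0: acc=7; fwd→1 fwd↓7
  step 1 · PE0,0: acc=25; fwd→9 fwd↓2
  step 2 · PE0,0: acc=45; fwd→5 fwd↓4
  step 3 · PE0,0: acc=45; fwd→0 fwd↓0
RS [2×3] PE[0][0] across cycles:
  step 0 · PE0,0: acc=7; fwd→7 fwd↓7
  step 1 · PE0,0: acc=1; fwd→1 fwd↓1
  step 2 · PE0,0: acc=0; fwd→0 fwd↓0
  step 3 · PE0,0: acc=0; fwd→0 fwd↓0

dataflow = OS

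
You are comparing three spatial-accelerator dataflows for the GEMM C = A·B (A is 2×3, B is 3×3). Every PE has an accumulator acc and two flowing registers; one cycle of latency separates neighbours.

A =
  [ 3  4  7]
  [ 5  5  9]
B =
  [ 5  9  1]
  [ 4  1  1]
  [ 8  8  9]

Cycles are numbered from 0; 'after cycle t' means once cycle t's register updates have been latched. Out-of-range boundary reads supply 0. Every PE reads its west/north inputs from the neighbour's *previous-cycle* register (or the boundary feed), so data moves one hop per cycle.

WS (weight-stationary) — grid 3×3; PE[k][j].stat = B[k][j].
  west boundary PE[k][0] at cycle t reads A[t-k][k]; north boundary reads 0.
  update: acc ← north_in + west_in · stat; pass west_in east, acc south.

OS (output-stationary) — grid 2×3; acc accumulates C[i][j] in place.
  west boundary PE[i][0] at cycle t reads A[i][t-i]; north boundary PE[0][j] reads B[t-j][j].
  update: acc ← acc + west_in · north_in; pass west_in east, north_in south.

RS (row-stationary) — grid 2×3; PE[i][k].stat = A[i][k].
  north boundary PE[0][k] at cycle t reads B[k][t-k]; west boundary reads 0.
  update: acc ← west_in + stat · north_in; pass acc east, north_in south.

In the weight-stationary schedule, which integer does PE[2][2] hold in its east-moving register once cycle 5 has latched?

register = 9

WS on a 3×3 grid — tracing PE[2][2] and its feeders:
  t=0 PE[1][2]: acc=0 h=0 v=0
  t=0 PE[2][1]: acc=0 h=0 v=0
  t=0 PE[2][2]: acc=0 h=0 v=0
  t=1 PE[1][2]: acc=0 h=0 v=0
  t=1 PE[2][1]: acc=0 h=0 v=0
  t=1 PE[2][2]: acc=0 h=0 v=0
  t=2 PE[1][2]: acc=0 h=0 v=0
  t=2 PE[2][1]: acc=0 h=0 v=0
  t=2 PE[2][2]: acc=0 h=0 v=0
  t=3 PE[1][2]: acc=7 h=4 v=7
  t=3 PE[2][1]: acc=87 h=7 v=87
  t=3 PE[2][2]: acc=0 h=0 v=0
  t=4 PE[1][2]: acc=10 h=5 v=10
  t=4 PE[2][1]: acc=122 h=9 v=122
  t=4 PE[2][2]: acc=70 h=7 v=70
  t=5 PE[1][2]: acc=0 h=0 v=0
  t=5 PE[2][1]: acc=0 h=0 v=0
  t=5 PE[2][2]: acc=91 h=9 v=91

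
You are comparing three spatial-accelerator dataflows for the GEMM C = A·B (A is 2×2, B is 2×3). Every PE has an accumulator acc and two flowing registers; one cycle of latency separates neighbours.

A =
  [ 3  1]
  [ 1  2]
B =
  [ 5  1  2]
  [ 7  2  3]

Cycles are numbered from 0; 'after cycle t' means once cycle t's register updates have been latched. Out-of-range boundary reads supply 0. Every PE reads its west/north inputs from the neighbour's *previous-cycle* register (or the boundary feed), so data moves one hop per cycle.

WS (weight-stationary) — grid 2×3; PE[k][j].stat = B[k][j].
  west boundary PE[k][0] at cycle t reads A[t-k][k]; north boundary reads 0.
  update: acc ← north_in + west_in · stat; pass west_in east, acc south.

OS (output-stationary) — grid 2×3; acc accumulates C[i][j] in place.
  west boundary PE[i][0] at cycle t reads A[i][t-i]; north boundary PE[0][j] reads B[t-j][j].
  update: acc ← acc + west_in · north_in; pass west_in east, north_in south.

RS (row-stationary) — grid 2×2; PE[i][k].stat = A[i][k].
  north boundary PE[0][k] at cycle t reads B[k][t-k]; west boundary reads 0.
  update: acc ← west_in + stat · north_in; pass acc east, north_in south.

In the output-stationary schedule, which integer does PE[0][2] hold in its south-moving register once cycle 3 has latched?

Tracing OS — 2×3 array, target PE[0][2]:
  cycle 0: PE[0][1] → acc 0, east 0, south 0
  cycle 0: PE[0][2] → acc 0, east 0, south 0
  cycle 1: PE[0][1] → acc 3, east 3, south 1
  cycle 1: PE[0][2] → acc 0, east 0, south 0
  cycle 2: PE[0][1] → acc 5, east 1, south 2
  cycle 2: PE[0][2] → acc 6, east 3, south 2
  cycle 3: PE[0][1] → acc 5, east 0, south 0
  cycle 3: PE[0][2] → acc 9, east 1, south 3

register = 3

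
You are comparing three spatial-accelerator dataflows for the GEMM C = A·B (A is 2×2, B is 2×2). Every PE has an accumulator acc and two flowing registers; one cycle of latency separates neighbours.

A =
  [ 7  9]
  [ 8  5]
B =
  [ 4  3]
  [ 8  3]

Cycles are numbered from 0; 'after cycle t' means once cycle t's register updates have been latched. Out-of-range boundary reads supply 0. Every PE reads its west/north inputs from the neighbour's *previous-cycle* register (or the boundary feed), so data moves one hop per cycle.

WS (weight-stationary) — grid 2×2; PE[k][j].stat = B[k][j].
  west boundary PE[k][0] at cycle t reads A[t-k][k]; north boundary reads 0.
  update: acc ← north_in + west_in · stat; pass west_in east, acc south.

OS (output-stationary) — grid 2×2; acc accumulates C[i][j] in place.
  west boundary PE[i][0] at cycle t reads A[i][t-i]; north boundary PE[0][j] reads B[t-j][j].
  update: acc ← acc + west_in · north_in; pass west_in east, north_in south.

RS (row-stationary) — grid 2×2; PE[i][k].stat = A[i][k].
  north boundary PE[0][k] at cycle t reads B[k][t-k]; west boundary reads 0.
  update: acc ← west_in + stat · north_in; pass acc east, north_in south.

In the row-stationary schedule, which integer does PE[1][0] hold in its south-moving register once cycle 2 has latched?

RS on a 2×2 grid — tracing PE[1][0] and its feeders:
  t=0 PE[0][0]: acc=28 h=28 v=4
  t=0 PE[1][0]: acc=0 h=0 v=0
  t=1 PE[0][0]: acc=21 h=21 v=3
  t=1 PE[1][0]: acc=32 h=32 v=4
  t=2 PE[0][0]: acc=0 h=0 v=0
  t=2 PE[1][0]: acc=24 h=24 v=3

register = 3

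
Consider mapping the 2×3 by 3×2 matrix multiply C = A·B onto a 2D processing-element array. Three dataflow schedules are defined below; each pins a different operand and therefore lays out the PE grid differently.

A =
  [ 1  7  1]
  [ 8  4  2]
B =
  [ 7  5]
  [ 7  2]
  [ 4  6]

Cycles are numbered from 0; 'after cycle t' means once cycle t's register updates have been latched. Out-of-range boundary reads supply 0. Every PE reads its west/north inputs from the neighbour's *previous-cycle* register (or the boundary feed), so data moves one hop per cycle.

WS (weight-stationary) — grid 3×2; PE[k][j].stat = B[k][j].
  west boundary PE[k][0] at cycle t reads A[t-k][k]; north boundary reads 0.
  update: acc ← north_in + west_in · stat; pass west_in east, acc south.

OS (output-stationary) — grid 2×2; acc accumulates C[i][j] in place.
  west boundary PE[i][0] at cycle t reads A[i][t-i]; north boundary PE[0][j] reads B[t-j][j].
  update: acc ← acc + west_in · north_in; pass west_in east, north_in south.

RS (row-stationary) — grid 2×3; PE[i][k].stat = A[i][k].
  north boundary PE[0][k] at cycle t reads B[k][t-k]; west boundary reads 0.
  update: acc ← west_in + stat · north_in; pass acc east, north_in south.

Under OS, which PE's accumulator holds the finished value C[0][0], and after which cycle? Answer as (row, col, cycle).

(row, col, cycle) = (0, 0, 2)

OS — PE[0][0] is where C[0][0] collects:
  step 0 · PE0,0: acc=7; fwd→1 fwd↓7
  step 1 · PE0,0: acc=56; fwd→7 fwd↓7
  step 2 · PE0,0: acc=60; fwd→1 fwd↓4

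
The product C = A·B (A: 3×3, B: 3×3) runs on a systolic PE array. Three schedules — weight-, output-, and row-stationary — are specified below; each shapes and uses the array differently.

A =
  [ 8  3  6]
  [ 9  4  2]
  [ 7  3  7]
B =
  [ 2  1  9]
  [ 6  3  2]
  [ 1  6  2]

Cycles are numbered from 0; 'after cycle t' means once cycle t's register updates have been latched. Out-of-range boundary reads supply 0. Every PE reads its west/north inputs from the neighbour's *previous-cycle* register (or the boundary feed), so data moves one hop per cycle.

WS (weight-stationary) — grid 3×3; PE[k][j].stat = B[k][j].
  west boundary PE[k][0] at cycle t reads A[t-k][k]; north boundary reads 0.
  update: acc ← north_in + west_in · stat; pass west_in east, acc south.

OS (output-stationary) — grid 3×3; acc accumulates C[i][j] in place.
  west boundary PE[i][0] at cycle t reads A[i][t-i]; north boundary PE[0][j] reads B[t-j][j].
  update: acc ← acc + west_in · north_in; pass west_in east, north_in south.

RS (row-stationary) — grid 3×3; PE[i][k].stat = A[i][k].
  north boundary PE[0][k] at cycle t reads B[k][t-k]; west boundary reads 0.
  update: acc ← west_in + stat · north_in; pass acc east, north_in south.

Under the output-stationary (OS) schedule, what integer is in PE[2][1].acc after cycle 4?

PE[2][1].acc = 16

OS on a 3×3 grid — tracing PE[2][1] and its feeders:
  step 0 · PE1,1: acc=0; fwd→0 fwd↓0
  step 0 · PE2,0: acc=0; fwd→0 fwd↓0
  step 0 · PE2,1: acc=0; fwd→0 fwd↓0
  step 1 · PE1,1: acc=0; fwd→0 fwd↓0
  step 1 · PE2,0: acc=0; fwd→0 fwd↓0
  step 1 · PE2,1: acc=0; fwd→0 fwd↓0
  step 2 · PE1,1: acc=9; fwd→9 fwd↓1
  step 2 · PE2,0: acc=14; fwd→7 fwd↓2
  step 2 · PE2,1: acc=0; fwd→0 fwd↓0
  step 3 · PE1,1: acc=21; fwd→4 fwd↓3
  step 3 · PE2,0: acc=32; fwd→3 fwd↓6
  step 3 · PE2,1: acc=7; fwd→7 fwd↓1
  step 4 · PE1,1: acc=33; fwd→2 fwd↓6
  step 4 · PE2,0: acc=39; fwd→7 fwd↓1
  step 4 · PE2,1: acc=16; fwd→3 fwd↓3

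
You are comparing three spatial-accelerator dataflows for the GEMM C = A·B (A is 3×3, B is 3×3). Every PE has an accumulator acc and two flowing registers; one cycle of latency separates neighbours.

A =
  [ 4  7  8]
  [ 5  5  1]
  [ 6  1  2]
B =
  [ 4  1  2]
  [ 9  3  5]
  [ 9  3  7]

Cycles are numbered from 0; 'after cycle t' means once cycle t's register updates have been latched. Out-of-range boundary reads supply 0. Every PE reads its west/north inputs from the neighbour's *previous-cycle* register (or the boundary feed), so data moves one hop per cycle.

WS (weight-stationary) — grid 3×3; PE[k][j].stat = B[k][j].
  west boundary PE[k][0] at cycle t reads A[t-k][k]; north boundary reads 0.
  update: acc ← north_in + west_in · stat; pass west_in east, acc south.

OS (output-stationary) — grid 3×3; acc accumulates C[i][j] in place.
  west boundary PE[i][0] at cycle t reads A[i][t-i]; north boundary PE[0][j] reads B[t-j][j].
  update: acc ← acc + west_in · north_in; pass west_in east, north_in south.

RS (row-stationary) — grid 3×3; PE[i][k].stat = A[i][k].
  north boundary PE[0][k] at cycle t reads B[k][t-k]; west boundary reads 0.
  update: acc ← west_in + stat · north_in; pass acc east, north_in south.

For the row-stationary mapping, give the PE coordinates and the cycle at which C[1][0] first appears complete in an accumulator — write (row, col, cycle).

RS — PE[1][2] is where C[1][0] collects:
  after 0 — PE[1][2] acc=0, pass-E 0, pass-S 0
  after 1 — PE[1][2] acc=0, pass-E 0, pass-S 0
  after 2 — PE[1][2] acc=0, pass-E 0, pass-S 0
  after 3 — PE[1][2] acc=74, pass-E 74, pass-S 9

(row, col, cycle) = (1, 2, 3)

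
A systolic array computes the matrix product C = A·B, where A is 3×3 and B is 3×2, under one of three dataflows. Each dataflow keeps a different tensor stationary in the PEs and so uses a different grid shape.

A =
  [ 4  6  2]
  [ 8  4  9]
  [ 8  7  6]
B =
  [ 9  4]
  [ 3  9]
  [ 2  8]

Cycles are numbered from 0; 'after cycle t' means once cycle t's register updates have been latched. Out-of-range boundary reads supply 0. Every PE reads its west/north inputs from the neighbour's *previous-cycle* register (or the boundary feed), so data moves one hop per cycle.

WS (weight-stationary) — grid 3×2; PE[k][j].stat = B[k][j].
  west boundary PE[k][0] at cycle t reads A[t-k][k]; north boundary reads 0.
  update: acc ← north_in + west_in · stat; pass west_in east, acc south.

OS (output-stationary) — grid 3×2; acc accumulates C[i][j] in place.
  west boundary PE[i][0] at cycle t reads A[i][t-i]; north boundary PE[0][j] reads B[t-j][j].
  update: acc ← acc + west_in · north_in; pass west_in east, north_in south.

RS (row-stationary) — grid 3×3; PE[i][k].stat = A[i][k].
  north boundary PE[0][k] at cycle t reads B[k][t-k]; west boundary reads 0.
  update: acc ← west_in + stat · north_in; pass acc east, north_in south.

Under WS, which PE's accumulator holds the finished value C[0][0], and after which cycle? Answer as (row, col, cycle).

(row, col, cycle) = (2, 0, 2)

WS — PE[2][0] is where C[0][0] collects:
  @0  [2,0]  acc 0  |  →0  ↓0
  @1  [2,0]  acc 0  |  →0  ↓0
  @2  [2,0]  acc 58  |  →2  ↓58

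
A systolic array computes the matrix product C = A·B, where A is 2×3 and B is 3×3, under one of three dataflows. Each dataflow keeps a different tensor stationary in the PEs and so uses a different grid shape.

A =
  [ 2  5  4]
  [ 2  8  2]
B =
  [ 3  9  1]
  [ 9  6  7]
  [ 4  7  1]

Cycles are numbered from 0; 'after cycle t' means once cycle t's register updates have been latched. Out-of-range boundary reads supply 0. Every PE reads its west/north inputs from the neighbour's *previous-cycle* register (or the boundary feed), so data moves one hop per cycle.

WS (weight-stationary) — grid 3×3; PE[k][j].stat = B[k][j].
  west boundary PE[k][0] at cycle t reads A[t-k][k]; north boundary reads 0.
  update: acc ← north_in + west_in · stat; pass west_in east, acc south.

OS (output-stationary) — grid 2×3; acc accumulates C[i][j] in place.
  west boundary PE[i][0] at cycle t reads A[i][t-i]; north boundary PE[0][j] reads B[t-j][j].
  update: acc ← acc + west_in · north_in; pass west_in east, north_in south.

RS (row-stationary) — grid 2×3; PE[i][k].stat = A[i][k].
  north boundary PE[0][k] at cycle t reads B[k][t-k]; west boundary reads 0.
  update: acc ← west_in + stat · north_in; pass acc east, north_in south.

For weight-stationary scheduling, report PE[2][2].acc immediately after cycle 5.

PE[2][2].acc = 60

WS (3×3). Following PE[2][2] plus its west/north inputs:
  0: (1,2).acc=0  regs=<0,0>
  0: (2,1).acc=0  regs=<0,0>
  0: (2,2).acc=0  regs=<0,0>
  1: (1,2).acc=0  regs=<0,0>
  1: (2,1).acc=0  regs=<0,0>
  1: (2,2).acc=0  regs=<0,0>
  2: (1,2).acc=0  regs=<0,0>
  2: (2,1).acc=0  regs=<0,0>
  2: (2,2).acc=0  regs=<0,0>
  3: (1,2).acc=37  regs=<5,37>
  3: (2,1).acc=76  regs=<4,76>
  3: (2,2).acc=0  regs=<0,0>
  4: (1,2).acc=58  regs=<8,58>
  4: (2,1).acc=80  regs=<2,80>
  4: (2,2).acc=41  regs=<4,41>
  5: (1,2).acc=0  regs=<0,0>
  5: (2,1).acc=0  regs=<0,0>
  5: (2,2).acc=60  regs=<2,60>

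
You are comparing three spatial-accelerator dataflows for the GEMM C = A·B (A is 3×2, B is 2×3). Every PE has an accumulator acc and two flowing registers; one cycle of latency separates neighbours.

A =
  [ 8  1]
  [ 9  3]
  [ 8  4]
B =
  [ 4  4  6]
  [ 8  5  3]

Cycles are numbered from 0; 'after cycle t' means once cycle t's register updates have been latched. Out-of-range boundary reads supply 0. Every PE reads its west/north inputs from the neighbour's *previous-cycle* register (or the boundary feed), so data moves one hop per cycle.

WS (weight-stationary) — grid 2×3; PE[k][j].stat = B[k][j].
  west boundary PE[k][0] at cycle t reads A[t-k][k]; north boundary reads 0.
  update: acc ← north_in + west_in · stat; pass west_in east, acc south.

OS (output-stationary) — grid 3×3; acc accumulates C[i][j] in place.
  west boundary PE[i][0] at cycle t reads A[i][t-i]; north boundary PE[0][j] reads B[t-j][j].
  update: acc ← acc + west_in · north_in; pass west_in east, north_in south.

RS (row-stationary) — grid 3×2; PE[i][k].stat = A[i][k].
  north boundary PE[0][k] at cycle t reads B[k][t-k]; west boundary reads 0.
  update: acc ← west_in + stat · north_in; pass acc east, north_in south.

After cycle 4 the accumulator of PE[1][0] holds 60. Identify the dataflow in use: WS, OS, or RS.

WS (2×3 grid), PE[1][0]:
  c0 r1c0: 0 / 0 / 0
  c1 r1c0: 40 / 1 / 40
  c2 r1c0: 60 / 3 / 60
  c3 r1c0: 64 / 4 / 64
  c4 r1c0: 0 / 0 / 0
OS (3×3 grid), PE[1][0]:
  c0 r1c0: 0 / 0 / 0
  c1 r1c0: 36 / 9 / 4
  c2 r1c0: 60 / 3 / 8
  c3 r1c0: 60 / 0 / 0
  c4 r1c0: 60 / 0 / 0
RS (3×2 grid), PE[1][0]:
  c0 r1c0: 0 / 0 / 0
  c1 r1c0: 36 / 36 / 4
  c2 r1c0: 36 / 36 / 4
  c3 r1c0: 54 / 54 / 6
  c4 r1c0: 0 / 0 / 0

dataflow = OS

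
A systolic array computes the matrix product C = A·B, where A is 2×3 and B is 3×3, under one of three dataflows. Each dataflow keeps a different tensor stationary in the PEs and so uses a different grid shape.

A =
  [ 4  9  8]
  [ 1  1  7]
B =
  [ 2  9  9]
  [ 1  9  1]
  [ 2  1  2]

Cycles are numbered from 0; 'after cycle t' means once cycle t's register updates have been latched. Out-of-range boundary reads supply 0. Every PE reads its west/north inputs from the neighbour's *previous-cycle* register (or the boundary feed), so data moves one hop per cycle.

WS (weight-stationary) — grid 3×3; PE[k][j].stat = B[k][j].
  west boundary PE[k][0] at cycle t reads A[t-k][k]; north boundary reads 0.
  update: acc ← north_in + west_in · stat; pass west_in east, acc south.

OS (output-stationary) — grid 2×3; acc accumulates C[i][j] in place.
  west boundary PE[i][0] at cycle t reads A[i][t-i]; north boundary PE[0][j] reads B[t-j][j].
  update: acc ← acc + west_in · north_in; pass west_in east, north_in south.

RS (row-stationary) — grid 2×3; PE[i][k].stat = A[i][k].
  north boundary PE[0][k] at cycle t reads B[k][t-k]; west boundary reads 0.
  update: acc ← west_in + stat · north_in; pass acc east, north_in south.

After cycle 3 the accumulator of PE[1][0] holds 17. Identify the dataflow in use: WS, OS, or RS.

WS (3×3 grid), PE[1][0]:
  c0 r1c0: 0 / 0 / 0
  c1 r1c0: 17 / 9 / 17
  c2 r1c0: 3 / 1 / 3
  c3 r1c0: 0 / 0 / 0
OS (2×3 grid), PE[1][0]:
  c0 r1c0: 0 / 0 / 0
  c1 r1c0: 2 / 1 / 2
  c2 r1c0: 3 / 1 / 1
  c3 r1c0: 17 / 7 / 2
RS (2×3 grid), PE[1][0]:
  c0 r1c0: 0 / 0 / 0
  c1 r1c0: 2 / 2 / 2
  c2 r1c0: 9 / 9 / 9
  c3 r1c0: 9 / 9 / 9

dataflow = OS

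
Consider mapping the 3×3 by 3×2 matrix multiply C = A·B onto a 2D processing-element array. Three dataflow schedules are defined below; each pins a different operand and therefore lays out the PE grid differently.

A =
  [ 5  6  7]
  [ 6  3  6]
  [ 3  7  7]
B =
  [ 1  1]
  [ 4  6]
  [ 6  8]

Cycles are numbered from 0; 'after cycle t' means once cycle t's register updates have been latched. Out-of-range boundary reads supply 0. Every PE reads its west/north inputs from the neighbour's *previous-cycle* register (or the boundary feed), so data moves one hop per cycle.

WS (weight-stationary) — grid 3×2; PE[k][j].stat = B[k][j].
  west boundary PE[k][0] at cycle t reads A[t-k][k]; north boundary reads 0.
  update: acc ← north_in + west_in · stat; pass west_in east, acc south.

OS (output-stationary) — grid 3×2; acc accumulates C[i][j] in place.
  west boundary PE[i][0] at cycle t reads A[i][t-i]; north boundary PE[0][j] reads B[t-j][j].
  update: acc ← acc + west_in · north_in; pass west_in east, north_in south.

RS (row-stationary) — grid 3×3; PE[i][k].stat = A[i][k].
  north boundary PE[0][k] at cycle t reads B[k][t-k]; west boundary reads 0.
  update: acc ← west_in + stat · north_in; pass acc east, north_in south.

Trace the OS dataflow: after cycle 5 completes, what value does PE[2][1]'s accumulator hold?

PE[2][1].acc = 101

OS (3×2). Following PE[2][1] plus its west/north inputs:
  [0] (1,1) acc=0 (h:0 v:0)
  [0] (2,0) acc=0 (h:0 v:0)
  [0] (2,1) acc=0 (h:0 v:0)
  [1] (1,1) acc=0 (h:0 v:0)
  [1] (2,0) acc=0 (h:0 v:0)
  [1] (2,1) acc=0 (h:0 v:0)
  [2] (1,1) acc=6 (h:6 v:1)
  [2] (2,0) acc=3 (h:3 v:1)
  [2] (2,1) acc=0 (h:0 v:0)
  [3] (1,1) acc=24 (h:3 v:6)
  [3] (2,0) acc=31 (h:7 v:4)
  [3] (2,1) acc=3 (h:3 v:1)
  [4] (1,1) acc=72 (h:6 v:8)
  [4] (2,0) acc=73 (h:7 v:6)
  [4] (2,1) acc=45 (h:7 v:6)
  [5] (1,1) acc=72 (h:0 v:0)
  [5] (2,0) acc=73 (h:0 v:0)
  [5] (2,1) acc=101 (h:7 v:8)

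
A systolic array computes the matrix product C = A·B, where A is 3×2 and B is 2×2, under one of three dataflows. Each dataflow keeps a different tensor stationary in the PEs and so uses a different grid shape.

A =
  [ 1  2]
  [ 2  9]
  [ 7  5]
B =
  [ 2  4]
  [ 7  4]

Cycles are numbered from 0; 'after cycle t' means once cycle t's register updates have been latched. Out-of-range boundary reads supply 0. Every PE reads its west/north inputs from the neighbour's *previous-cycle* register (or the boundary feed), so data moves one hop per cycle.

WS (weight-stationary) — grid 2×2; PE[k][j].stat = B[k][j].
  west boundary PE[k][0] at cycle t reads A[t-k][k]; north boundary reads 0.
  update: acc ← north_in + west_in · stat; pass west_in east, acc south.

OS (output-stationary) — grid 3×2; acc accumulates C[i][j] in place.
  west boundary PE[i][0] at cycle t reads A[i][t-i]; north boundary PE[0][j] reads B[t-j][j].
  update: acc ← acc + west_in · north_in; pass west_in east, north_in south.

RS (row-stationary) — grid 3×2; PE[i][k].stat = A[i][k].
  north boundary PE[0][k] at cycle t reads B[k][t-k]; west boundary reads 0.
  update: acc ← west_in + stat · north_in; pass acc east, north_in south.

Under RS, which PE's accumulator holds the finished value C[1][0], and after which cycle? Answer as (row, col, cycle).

RS — PE[1][1] is where C[1][0] collects:
  c0 r1c1: 0 / 0 / 0
  c1 r1c1: 0 / 0 / 0
  c2 r1c1: 67 / 67 / 7

(row, col, cycle) = (1, 1, 2)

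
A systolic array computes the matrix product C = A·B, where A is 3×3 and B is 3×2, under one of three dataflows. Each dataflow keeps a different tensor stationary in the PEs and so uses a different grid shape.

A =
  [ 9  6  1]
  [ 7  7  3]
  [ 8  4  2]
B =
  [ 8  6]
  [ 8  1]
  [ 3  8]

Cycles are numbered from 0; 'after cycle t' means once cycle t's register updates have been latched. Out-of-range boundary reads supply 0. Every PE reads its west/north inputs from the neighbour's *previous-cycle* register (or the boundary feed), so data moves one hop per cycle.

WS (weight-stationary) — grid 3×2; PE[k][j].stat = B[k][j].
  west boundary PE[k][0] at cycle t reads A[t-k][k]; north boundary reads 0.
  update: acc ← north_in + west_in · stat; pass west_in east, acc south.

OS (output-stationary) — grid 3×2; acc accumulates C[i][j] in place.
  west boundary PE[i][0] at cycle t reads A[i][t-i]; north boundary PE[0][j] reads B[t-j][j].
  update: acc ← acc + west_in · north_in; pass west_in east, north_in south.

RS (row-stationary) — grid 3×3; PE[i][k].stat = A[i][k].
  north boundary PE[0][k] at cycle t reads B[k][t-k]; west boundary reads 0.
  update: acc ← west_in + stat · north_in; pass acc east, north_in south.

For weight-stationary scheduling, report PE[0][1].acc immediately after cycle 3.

PE[0][1].acc = 48

Tracing WS — 3×2 array, target PE[0][1]:
  c0 r0c0: 72 / 9 / 72
  c0 r0c1: 0 / 0 / 0
  c1 r0c0: 56 / 7 / 56
  c1 r0c1: 54 / 9 / 54
  c2 r0c0: 64 / 8 / 64
  c2 r0c1: 42 / 7 / 42
  c3 r0c0: 0 / 0 / 0
  c3 r0c1: 48 / 8 / 48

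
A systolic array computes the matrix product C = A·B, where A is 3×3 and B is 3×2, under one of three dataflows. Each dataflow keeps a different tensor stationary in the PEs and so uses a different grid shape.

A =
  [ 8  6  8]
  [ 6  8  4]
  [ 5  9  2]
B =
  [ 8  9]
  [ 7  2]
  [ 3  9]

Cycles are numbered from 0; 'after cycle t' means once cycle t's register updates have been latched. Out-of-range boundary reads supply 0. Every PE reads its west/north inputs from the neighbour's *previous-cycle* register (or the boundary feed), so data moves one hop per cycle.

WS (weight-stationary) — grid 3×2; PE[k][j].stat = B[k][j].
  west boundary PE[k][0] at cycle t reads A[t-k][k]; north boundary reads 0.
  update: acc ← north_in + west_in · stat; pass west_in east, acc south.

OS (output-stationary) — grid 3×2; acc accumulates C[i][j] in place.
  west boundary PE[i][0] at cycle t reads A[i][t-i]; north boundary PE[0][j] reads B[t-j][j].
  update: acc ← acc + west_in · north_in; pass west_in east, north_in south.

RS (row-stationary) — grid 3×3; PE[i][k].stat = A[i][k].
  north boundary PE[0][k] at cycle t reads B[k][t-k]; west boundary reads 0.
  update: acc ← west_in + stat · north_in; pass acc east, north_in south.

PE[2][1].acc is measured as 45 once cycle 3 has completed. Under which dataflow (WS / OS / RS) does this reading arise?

dataflow = OS

Under WS (3×2), PE[2][1]:
  step 0 · PE2,1: acc=0; fwd→0 fwd↓0
  step 1 · PE2,1: acc=0; fwd→0 fwd↓0
  step 2 · PE2,1: acc=0; fwd→0 fwd↓0
  step 3 · PE2,1: acc=156; fwd→8 fwd↓156
Under OS (3×2), PE[2][1]:
  step 0 · PE2,1: acc=0; fwd→0 fwd↓0
  step 1 · PE2,1: acc=0; fwd→0 fwd↓0
  step 2 · PE2,1: acc=0; fwd→0 fwd↓0
  step 3 · PE2,1: acc=45; fwd→5 fwd↓9
Under RS (3×3), PE[2][1]:
  step 0 · PE2,1: acc=0; fwd→0 fwd↓0
  step 1 · PE2,1: acc=0; fwd→0 fwd↓0
  step 2 · PE2,1: acc=0; fwd→0 fwd↓0
  step 3 · PE2,1: acc=103; fwd→103 fwd↓7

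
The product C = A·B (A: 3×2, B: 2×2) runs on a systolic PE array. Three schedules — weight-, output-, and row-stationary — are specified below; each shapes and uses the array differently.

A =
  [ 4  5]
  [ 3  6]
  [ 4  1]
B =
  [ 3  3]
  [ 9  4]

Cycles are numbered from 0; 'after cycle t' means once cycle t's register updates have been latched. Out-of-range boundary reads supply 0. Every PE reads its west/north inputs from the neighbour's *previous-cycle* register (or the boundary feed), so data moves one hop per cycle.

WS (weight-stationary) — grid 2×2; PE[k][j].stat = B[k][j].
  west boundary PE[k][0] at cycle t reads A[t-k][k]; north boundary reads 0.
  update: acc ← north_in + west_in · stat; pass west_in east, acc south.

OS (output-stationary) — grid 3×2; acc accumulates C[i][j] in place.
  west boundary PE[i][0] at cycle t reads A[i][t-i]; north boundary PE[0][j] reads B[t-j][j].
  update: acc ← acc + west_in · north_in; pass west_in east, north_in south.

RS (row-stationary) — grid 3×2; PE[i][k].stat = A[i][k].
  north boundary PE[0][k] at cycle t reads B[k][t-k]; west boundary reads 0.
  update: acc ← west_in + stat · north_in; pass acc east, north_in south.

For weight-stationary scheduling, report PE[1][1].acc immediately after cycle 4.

WS (2×2). Following PE[1][1] plus its west/north inputs:
  @0  [0,1]  acc 0  |  →0  ↓0
  @0  [1,0]  acc 0  |  →0  ↓0
  @0  [1,1]  acc 0  |  →0  ↓0
  @1  [0,1]  acc 12  |  →4  ↓12
  @1  [1,0]  acc 57  |  →5  ↓57
  @1  [1,1]  acc 0  |  →0  ↓0
  @2  [0,1]  acc 9  |  →3  ↓9
  @2  [1,0]  acc 63  |  →6  ↓63
  @2  [1,1]  acc 32  |  →5  ↓32
  @3  [0,1]  acc 12  |  →4  ↓12
  @3  [1,0]  acc 21  |  →1  ↓21
  @3  [1,1]  acc 33  |  →6  ↓33
  @4  [0,1]  acc 0  |  →0  ↓0
  @4  [1,0]  acc 0  |  →0  ↓0
  @4  [1,1]  acc 16  |  →1  ↓16

PE[1][1].acc = 16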